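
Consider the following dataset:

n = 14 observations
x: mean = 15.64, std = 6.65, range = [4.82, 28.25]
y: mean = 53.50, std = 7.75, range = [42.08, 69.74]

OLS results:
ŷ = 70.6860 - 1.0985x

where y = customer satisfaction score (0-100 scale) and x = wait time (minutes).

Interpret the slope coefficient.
For each additional minute of wait time, predicted satisfaction score decreases by approximately 1.0985 points.

The slope β₁ = -1.0985 gives the rate at which the fitted satisfaction score changes with wait time.

Interpretation:
- Wait time up by 1 minute → predicted satisfaction score decreases by 1.0985 points
- This is a linear approximation: the same per-unit change is assumed across the whole observed x range
- The sign (−) gives the direction; the magnitude 1.0985 gives the size of the effect per minute

The intercept β₀ = 70.6860 is the predicted satisfaction score when wait time = 0; since the smallest observed x is 4.82, this is an extrapolation and mainly anchors the line.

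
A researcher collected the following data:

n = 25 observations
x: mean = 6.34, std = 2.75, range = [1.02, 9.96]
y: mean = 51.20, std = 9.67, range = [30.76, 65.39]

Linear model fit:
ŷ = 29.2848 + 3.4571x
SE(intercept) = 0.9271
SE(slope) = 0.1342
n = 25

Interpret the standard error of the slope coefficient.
The slope 3.4571 is pinned down to within about ±0.1342 (one SE) by these data — relative uncertainty 3.9%, i.e. precise.

What SE measures:
- The standard error quantifies the sampling variability of the coefficient estimate
- It is the estimated standard deviation of β̂₁ across hypothetical repeated samples of the same size
- Smaller SE → more precise estimate

Relative precision:
- SE / |β̂₁| = 0.1342 / 3.4571 = 3.9%
- Rule of thumb (under 20%: precise; 20% to under 50%: moderately precise; 50% or more: imprecise) → precise

Link to the t-test: t = β̂₁ / SE(β̂₁) = 3.4571 / 0.1342 = 25.7608, the statistic for H₀: β₁ = 0.

What drives SE(β̂₁): wider spread of x values → smaller SE; larger n (here n = 25) → smaller SE.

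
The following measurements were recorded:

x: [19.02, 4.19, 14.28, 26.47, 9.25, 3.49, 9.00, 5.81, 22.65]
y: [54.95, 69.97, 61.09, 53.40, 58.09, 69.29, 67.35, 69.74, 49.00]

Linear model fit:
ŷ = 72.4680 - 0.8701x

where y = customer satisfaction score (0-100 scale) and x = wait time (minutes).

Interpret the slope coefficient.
An increase of one minute in wait time is associated with a 0.8701 points decrease in predicted satisfaction score.

β₁ = -0.8701 is the change in predicted satisfaction score (points) per additional minute of wait time.

Interpretation:
- Wait time up by 1 minute → predicted satisfaction score decreases by 0.8701 points
- The effect is assumed constant over the observed range of x (linearity)
- The slope describes association in these data, not necessarily a causal effect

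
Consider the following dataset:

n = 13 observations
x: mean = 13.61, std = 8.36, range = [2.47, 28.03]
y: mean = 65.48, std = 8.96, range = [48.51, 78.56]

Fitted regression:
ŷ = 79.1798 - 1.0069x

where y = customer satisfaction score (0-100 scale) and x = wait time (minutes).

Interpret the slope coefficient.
For each additional minute of wait time, predicted satisfaction score decreases by approximately 1.0069 points.

β₁ = -1.0069 is the change in predicted satisfaction score (points) per additional minute of wait time.

Interpretation:
- Wait time up by 1 minute → predicted satisfaction score decreases by 1.0069 points
- The effect is assumed constant over the observed range of x (linearity)
- The slope describes association in these data, not necessarily a causal effect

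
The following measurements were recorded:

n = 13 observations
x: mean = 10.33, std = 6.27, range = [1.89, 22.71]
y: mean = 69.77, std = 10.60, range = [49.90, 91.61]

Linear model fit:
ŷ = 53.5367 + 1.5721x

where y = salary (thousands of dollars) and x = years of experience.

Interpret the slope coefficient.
For each additional year of experience, predicted salary increases by approximately 1.5721 thousand dollars.

β₁ = 1.5721 is the change in predicted salary (thousand dollars) per additional year of experience.

Interpretation:
- Experience up by 1 year → predicted salary increases by 1.5721 thousand dollars
- The effect is assumed constant over the observed range of x (linearity)
- The sign (+) gives the direction; the magnitude 1.5721 gives the size of the effect per year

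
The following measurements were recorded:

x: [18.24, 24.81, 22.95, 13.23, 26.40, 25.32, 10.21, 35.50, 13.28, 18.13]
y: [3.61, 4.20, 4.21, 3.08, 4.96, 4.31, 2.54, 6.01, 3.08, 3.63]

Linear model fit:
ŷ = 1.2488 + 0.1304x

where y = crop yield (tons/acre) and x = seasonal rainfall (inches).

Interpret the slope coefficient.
An increase of one inch in rainfall is associated with a 0.1304 tons/acre increase in predicted crop yield.

The slope coefficient β₁ = 0.1304 represents the marginal effect of rainfall on crop yield.

Interpretation:
- Rainfall up by 1 inch → predicted crop yield increases by 0.1304 tons/acre
- This is a linear approximation: the same per-unit change is assumed across the whole observed x range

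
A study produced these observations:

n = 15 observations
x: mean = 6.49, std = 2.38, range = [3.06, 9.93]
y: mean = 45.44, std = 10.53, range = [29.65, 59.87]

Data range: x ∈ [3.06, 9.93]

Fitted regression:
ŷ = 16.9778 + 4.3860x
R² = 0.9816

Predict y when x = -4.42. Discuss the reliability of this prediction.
ŷ = -2.4083, but this is extrapolation (below the data range [3.06, 9.93]) and may be unreliable.

Prediction calculation:
ŷ = 16.9778 + 4.3860 × (-4.42)
ŷ = -2.4083

Reliability:
- Data range: x ∈ [3.06, 9.93]
- Prediction point: x = -4.42 is 7.48 units below the observed range → this is EXTRAPOLATION, not interpolation

Why that matters here:
- The linear relationship may not hold outside the observed range
- There are no observations near this x to validate the fitted line there

A defensible statement: 'if the linear trend continued to x = -4.42, y would be about -2.4083' — the premise is untested.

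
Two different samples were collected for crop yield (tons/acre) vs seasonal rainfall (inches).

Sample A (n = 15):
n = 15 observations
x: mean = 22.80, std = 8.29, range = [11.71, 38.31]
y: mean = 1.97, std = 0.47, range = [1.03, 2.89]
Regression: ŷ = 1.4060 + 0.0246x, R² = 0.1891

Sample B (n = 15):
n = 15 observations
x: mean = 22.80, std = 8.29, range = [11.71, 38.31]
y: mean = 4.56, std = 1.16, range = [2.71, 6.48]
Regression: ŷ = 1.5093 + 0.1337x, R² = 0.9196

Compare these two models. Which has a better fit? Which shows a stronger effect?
Model B has the better fit (R² = 0.9196 vs 0.1891). Model B shows the stronger effect (|β₁| = 0.1337 vs 0.0246).

Model Comparison:

Fit — compare R²:
- Model A: R² = 0.1891 → 18.91% of variance in crop yield explained
- Model B: R² = 0.9196 → 91.96% of variance in crop yield explained
- 0.9196 > 0.1891 → Model B has the better fit

Which has the larger per-inch effect? (|β₁|)
- Model A: β₁ = 0.0246 → predicted crop yield rises 0.0246 tons/acre per additional inch of rainfall
- Model B: β₁ = 0.1337 → predicted crop yield rises 0.1337 tons/acre per additional inch of rainfall
- |0.0246| < |0.1337| → Model B shows the stronger marginal effect

Note: The two samples could reflect different populations, time periods, or measurement quality.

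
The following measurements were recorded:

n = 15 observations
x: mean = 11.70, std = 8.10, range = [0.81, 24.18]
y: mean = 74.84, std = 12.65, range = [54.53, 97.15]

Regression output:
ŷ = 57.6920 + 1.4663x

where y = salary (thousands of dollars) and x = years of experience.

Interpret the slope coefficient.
On average, salary is about 1.4663 thousand dollars higher for every extra year of experience.

The slope β₁ = 1.4663 gives the rate at which the fitted salary changes with experience.

Interpretation:
- Experience up by 1 year → predicted salary increases by 1.4663 thousand dollars
- The effect is assumed constant over the observed range of x (linearity)

(β₀ = 57.6920 is the fitted value at x = 0 and is not part of the slope interpretation.)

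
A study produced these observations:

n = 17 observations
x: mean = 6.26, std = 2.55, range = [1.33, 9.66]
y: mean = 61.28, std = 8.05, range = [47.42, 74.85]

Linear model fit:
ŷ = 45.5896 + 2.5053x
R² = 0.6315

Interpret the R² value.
About 63.15% of the variability in y is accounted for by the regression on x (R² = 0.6315) — a moderate linear fit.

R² (coefficient of determination) measures the proportion of variance in y explained by the regression model.

Here R² = 0.6315:
- Explained: 63.15% of the variation in y
- Unexplained (residual): 100% − 63.15% = 36.85%
- Rule of thumb (below 0.3 weak; 0.3 to below 0.7 moderate; 0.7 and above strong) → moderate

Note: R² never decreases when predictors are added, so it should not be used alone to compare models of different size.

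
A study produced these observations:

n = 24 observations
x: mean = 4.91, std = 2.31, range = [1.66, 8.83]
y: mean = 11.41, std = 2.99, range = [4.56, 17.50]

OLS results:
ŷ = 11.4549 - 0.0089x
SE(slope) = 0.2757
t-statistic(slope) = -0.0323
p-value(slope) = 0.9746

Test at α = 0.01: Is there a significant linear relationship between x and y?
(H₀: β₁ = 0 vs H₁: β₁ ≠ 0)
Fail to reject H₀: p-value = 0.9746 ≥ α = 0.01. The linear relationship is not significant at the 1% level.

Hypothesis test for the slope coefficient:

H₀: β₁ = 0 (no linear relationship)
H₁: β₁ ≠ 0 (linear relationship exists)

Test statistic: t = β̂₁ / SE(β̂₁) = -0.0089 / 0.2757 = -0.0323

With df = 22, the two-sided p-value for |t| = 0.0323 is 0.9746.

Decision rule: reject H₀ if p-value < α.
p-value = 0.9746 ≥ α = 0.01 → fail to reject H₀.

At α = 0.01 the data do not provide convincing evidence of a nonzero slope.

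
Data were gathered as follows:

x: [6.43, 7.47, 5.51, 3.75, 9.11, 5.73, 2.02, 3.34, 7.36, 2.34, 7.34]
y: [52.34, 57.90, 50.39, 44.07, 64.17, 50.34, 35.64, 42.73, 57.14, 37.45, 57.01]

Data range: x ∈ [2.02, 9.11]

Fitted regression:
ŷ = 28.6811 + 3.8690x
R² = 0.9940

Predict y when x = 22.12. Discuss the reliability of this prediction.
The equation gives ŷ = 114.2634; however x = 22.12 is 13.01 units above the observed range, so this extrapolated value should not be trusted.

Prediction calculation:
ŷ = 28.6811 + 3.8690 × 22.12
ŷ = 114.2634

Reliability:
- Data range: x ∈ [2.02, 9.11]
- Prediction point: x = 22.12 is 13.01 units above the observed range → this is EXTRAPOLATION, not interpolation

Why that matters here:
- There are no observations near this x to validate the fitted line there
- Real relationships often flatten, saturate, or turn nonlinear at extremes
- R² describes fit only over the sampled x values; it says nothing about behaviour beyond them

The R² = 0.9940 only validates the fit within [2.02, 9.11]; treat ŷ = 114.2634 with caution.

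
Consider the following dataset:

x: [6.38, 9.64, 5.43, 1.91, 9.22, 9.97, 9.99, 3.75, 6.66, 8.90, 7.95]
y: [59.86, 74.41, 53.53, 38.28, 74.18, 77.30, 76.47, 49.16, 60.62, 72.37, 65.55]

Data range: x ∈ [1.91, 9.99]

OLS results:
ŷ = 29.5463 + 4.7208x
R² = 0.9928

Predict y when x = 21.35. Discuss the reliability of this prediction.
ŷ = 130.3354 (extrapolation — x = 21.35 lies outside [1.91, 9.99], so reliability is low).

Prediction calculation:
ŷ = 29.5463 + 4.7208 × 21.35
ŷ = 130.3354

Reliability:
- Data range: x ∈ [1.91, 9.99]
- Prediction point: x = 21.35 is 11.36 units above the observed range → this is EXTRAPOLATION, not interpolation

Why that matters here:
- Real relationships often flatten, saturate, or turn nonlinear at extremes
- The linear relationship may not hold outside the observed range
- There are no observations near this x to validate the fitted line there

Report the number if required, but flag clearly that it is an extrapolation.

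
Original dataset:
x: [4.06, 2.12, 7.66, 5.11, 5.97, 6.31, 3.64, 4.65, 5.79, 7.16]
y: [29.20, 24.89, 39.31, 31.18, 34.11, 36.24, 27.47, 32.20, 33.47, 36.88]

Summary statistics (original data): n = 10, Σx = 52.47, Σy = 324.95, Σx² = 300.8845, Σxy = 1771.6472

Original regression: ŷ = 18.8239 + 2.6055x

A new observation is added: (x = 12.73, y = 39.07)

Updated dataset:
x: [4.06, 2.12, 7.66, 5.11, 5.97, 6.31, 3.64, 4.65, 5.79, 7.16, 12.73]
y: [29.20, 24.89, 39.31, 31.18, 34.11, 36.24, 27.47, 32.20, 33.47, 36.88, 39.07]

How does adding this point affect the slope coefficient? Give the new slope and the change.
The slope changes from 2.6055 to 1.4561 (change of -1.1494, or -44.1%).

x = 12.73 lies well outside the original x-range [2.12, 7.66] (x̄ ≈ 5.25), so this observation has high leverage and can move the slope substantially.

Step 1: Update the sums with the new point (n goes from 10 to 11)
Σx  = 52.47 + 12.73 = 65.20
Σy  = 324.95 + 39.07 = 364.02
Σx² = 300.8845 + 12.73² = 300.8845 + 162.0529 = 462.9374
Σxy = 1771.6472 + 12.73×39.07 = 1771.6472 + 497.3611 = 2269.0083

Step 2: Recompute the slope with b₁ = (nΣxy − ΣxΣy) / (nΣx² − (Σx)²)
Numerator   = 11×2269.0083 − 65.20×364.02 = 24959.0913 − 23734.1040 = 1224.9873
Denominator = 11×462.9374 − 65.20² = 5092.3114 − 4251.0400 = 841.2714
b₁(new) = 1224.9873 / 841.2714 = 1.4561

(Same formula on the original sums: (10×1771.6472 − 52.47×324.95) / (10×300.8845 − 52.47²) = 666.3455 / 255.7441 = 2.6055, matching the given fit.)

Step 3: Change in slope
Δβ₁ = 1.4561 − 2.6055 = -1.1494
Relative change = -1.1494 / 2.6055 × 100% = -44.1%
→ the slope decreases when the point is added.

Because the point sits below the extension of the original line at a high-leverage x, it tilts the fit down.
In practice: investigate whether it comes from the same population as the rest of the sample.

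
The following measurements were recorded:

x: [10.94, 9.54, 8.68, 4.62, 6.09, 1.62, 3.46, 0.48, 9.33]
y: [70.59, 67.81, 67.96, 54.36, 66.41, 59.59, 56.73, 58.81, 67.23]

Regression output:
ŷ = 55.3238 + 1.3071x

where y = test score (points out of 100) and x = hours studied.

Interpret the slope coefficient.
For each additional hour of study time, predicted test score increases by approximately 1.3071 points.

β₁ = 1.3071 is the change in predicted test score (points) per additional hour of study time.

Interpretation:
- Study time up by 1 hour → predicted test score increases by 1.3071 points
- The effect is assumed constant over the observed range of x (linearity)

(β₀ = 55.3238 is the fitted value at x = 0 and is not part of the slope interpretation.)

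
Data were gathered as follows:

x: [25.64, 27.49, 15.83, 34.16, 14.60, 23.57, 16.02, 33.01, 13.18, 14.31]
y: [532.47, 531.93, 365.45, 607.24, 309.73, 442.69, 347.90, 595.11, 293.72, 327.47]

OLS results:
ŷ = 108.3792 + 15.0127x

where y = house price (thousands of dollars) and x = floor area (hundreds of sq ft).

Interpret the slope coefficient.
For each additional hundred sq ft of floor area, predicted house price increases by approximately 15.0127 thousand dollars.

The slope coefficient β₁ = 15.0127 represents the marginal effect of floor area on house price.

Interpretation:
- Floor area up by 1 hundred sq ft → predicted house price increases by 15.0127 thousand dollars
- This is a linear approximation: the same per-unit change is assumed across the whole observed x range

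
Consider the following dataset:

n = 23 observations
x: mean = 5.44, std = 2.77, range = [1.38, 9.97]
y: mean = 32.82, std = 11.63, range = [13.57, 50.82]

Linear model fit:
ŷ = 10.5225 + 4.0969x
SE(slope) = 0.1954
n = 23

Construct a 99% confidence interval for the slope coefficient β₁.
The 99% CI for β₁ is (3.5436, 4.6502)

Confidence interval for the slope:

The 99% CI for β₁ is: β̂₁ ± t*(α/2, n-2) × SE(β̂₁)

Step 1: Find critical t-value
- Confidence level = 0.99
- Degrees of freedom = n - 2 = 23 - 2 = 21
- t*(α/2, 21) = 2.8314

Step 2: Calculate margin of error
Margin = 2.8314 × 0.1954 = 0.5533

Step 3: Construct interval
CI = 4.0969 ± 0.5533
CI = (3.5436, 4.6502)

Interpretation: intervals built this way capture the true β₁ in 99% of repeated samples; here the plausible range for the per-unit effect of x on y is 3.5436 to 4.6502.
Since 0 is outside the interval, a two-sided test at α = 0.01 would reject H₀: β₁ = 0.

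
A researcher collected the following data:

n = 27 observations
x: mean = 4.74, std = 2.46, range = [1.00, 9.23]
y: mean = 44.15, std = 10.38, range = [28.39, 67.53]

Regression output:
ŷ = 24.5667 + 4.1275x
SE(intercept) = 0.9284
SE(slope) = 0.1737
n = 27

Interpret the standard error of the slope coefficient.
The slope 4.1275 is pinned down to within about ±0.1737 (one SE) by these data — relative uncertainty 4.2%, i.e. precise.

SE(β̂₁) = s / √Sxx, where s is the residual standard deviation and Sxx = Σ(x − x̄)². It is the yardstick for how far β̂₁ = 4.1275 could plausibly be from the true slope.

Relative precision:
- SE / |β̂₁| = 0.1737 / 4.1275 = 4.2%
- Rule of thumb (under 20%: precise; 20% to under 50%: moderately precise; 50% or more: imprecise) → precise

Link to interval estimation: a confidence interval for β₁ is β̂₁ ± t* × 0.1737, so SE sets the half-width per unit of t*.

What drives SE(β̂₁): larger n (here n = 27) → smaller SE.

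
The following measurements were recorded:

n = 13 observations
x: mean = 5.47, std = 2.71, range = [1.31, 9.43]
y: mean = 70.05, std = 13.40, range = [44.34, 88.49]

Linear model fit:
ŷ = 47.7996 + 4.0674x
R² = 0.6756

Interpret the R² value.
The model explains 67.56% of the variance in y (R² = 0.6756), leaving 32.44% unexplained; the fit is moderate.

The coefficient of determination R² is the fraction of the total variation in y that the fitted line accounts for.

Here R² = 0.6756:
- Explained: 67.56% of the variation in y
- Unexplained (residual): 100% − 67.56% = 32.44%
- Rule of thumb (below 0.3 weak; 0.3 to below 0.7 moderate; 0.7 and above strong) → moderate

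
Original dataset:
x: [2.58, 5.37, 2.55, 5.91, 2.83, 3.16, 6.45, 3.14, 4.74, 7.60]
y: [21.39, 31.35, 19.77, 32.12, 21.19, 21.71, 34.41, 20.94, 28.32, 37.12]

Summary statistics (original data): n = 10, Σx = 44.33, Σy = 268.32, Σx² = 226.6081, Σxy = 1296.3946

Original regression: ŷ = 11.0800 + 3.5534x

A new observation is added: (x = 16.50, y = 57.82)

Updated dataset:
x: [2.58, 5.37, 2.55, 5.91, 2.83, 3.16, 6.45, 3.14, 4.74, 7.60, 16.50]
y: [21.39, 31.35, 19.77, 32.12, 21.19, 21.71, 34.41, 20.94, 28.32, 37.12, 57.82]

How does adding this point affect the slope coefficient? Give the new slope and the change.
The slope changes from 3.5534 to 2.7505 (change of -0.8029, or -22.6%).

x = 16.50 lies well outside the original x-range [2.55, 7.60] (x̄ ≈ 4.43), so this observation has high leverage and can move the slope substantially.

Step 1: Update the sums with the new point (n goes from 10 to 11)
Σx  = 44.33 + 16.50 = 60.83
Σy  = 268.32 + 57.82 = 326.14
Σx² = 226.6081 + 16.50² = 226.6081 + 272.2500 = 498.8581
Σxy = 1296.3946 + 16.50×57.82 = 1296.3946 + 954.0300 = 2250.4246

Step 2: Recompute the slope with b₁ = (nΣxy − ΣxΣy) / (nΣx² − (Σx)²)
Numerator   = 11×2250.4246 − 60.83×326.14 = 24754.6706 − 19839.0962 = 4915.5744
Denominator = 11×498.8581 − 60.83² = 5487.4391 − 3700.2889 = 1787.1502
b₁(new) = 4915.5744 / 1787.1502 = 2.7505

(Same formula on the original sums: (10×1296.3946 − 44.33×268.32) / (10×226.6081 − 44.33²) = 1069.3204 / 300.9321 = 3.5534, matching the given fit.)

Step 3: Change in slope
Δβ₁ = 2.7505 − 3.5534 = -0.8029
Relative change = -0.8029 / 3.5534 × 100% = -22.6%
→ the slope decreases when the point is added.

A high-leverage point only changes the slope if it is off the original line; here y = 57.82 is below the original trend, so the slope decreases.
In practice: refit with and without it and report both if conclusions differ; investigate whether it comes from the same population as the rest of the sample.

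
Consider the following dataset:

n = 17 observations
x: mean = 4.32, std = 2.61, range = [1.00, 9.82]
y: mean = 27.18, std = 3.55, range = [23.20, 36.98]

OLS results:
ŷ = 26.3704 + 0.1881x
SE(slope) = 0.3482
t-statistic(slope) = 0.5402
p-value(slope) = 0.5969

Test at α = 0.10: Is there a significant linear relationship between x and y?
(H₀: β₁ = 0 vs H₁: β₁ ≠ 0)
p-value = 0.5969 ≥ α = 0.10, so we fail to reject H₀. The relationship is not significant.

Hypothesis test for the slope coefficient:

H₀: β₁ = 0 (no linear relationship)
H₁: β₁ ≠ 0 (linear relationship exists)

Test statistic: t = β̂₁ / SE(β̂₁) = 0.1881 / 0.3482 = 0.5402

The p-value (0.5969) is the probability, under H₀, of a t-statistic at least as extreme as |t| = 0.5402 (two-sided, df = n − 2 = 15).

Decision rule: reject H₀ if p-value < α.
p-value = 0.5969 ≥ α = 0.10 → fail to reject H₀.

Conclusion: the linear association between x and y is not significant at the 10% level.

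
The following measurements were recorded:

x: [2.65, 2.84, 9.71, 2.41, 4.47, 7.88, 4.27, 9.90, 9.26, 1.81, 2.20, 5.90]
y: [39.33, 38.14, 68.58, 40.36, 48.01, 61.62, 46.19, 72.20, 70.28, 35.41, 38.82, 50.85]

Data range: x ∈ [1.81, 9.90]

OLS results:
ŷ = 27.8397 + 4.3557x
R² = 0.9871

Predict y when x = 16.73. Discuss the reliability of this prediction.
ŷ = 100.7106, but this is extrapolation (above the data range [1.81, 9.90]) and may be unreliable.

Prediction calculation:
ŷ = 27.8397 + 4.3557 × 16.73
ŷ = 100.7106

Reliability:
- Data range: x ∈ [1.81, 9.90]
- Prediction point: x = 16.73 is 6.83 units above the observed range → this is EXTRAPOLATION, not interpolation

Why that matters here:
- The linear relationship may not hold outside the observed range
- R² describes fit only over the sampled x values; it says nothing about behaviour beyond them

Report the number if required, but flag clearly that it is an extrapolation.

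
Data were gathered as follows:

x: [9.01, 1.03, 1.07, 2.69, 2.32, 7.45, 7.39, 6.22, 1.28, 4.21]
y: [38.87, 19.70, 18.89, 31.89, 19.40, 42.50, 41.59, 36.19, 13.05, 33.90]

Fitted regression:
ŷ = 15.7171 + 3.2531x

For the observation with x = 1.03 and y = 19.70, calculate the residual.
Residual = 0.6322

The residual is the difference between the actual value and the predicted value:

Residual = y - ŷ

Step 1: Calculate predicted value
ŷ = 15.7171 + 3.2531 × 1.03
ŷ = 19.0678

Step 2: Calculate residual
Residual = 19.70 - 19.0678
Residual = 0.6322

Interpretation: the model underestimates the actual value by 0.6322 at this point (positive residual → observation lies above the fitted line).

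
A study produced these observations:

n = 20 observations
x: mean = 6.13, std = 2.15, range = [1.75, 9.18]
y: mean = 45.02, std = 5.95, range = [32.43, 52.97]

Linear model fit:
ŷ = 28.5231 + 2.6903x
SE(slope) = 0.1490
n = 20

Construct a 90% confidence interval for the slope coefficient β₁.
The 90% CI for β₁ is (2.4319, 2.9487)

Confidence interval for the slope:

The 90% CI for β₁ is: β̂₁ ± t*(α/2, n-2) × SE(β̂₁)

Step 1: Find critical t-value
- Confidence level = 0.9
- Degrees of freedom = n - 2 = 20 - 2 = 18
- t*(α/2, 18) = 1.7341

Step 2: Calculate margin of error
Margin = 1.7341 × 0.1490 = 0.2584

Step 3: Construct interval
CI = 2.6903 ± 0.2584
CI = (2.4319, 2.9487)

Interpretation: each one-unit increase in x is associated with a change in mean y of between 2.4319 and 2.9487, with 90% confidence.
Both endpoints are positive, so the data support a genuinely positive slope at this confidence level.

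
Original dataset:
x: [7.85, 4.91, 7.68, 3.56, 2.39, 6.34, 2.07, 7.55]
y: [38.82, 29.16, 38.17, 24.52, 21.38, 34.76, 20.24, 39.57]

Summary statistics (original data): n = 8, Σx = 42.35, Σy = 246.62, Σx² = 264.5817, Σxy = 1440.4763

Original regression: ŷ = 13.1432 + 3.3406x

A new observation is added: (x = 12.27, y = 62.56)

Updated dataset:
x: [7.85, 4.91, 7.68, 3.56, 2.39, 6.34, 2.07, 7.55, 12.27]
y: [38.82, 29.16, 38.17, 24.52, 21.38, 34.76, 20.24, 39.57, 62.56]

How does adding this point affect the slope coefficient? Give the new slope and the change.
The slope changes from 3.3406 to 3.9653 (change of +0.6247, or +18.7%).

The new point has HIGH LEVERAGE: x = 12.27 is far from the original mean x̄ = 42.35/8 ≈ 5.29 (original range [2.07, 7.85]).

Step 1: Update the sums with the new point (n goes from 8 to 9)
Σx  = 42.35 + 12.27 = 54.62
Σy  = 246.62 + 62.56 = 309.18
Σx² = 264.5817 + 12.27² = 264.5817 + 150.5529 = 415.1346
Σxy = 1440.4763 + 12.27×62.56 = 1440.4763 + 767.6112 = 2208.0875

Step 2: Recompute the slope with b₁ = (nΣxy − ΣxΣy) / (nΣx² − (Σx)²)
Numerator   = 9×2208.0875 − 54.62×309.18 = 19872.7875 − 16887.4116 = 2985.3759
Denominator = 9×415.1346 − 54.62² = 3736.2114 − 2983.3444 = 752.8670
b₁(new) = 2985.3759 / 752.8670 = 3.9653

(Same formula on the original sums: (8×1440.4763 − 42.35×246.62) / (8×264.5817 − 42.35²) = 1079.4534 / 323.1311 = 3.3406, matching the given fit.)

Step 3: Change in slope
Δβ₁ = 3.9653 − 3.3406 = +0.6247
Relative change = +0.6247 / 3.3406 × 100% = +18.7%
→ the slope increases when the point is added.

A high-leverage point only changes the slope if it is off the original line; here y = 62.56 is above the original trend, so the slope increases.
In practice: investigate whether it comes from the same population as the rest of the sample; refit with and without it and report both if conclusions differ.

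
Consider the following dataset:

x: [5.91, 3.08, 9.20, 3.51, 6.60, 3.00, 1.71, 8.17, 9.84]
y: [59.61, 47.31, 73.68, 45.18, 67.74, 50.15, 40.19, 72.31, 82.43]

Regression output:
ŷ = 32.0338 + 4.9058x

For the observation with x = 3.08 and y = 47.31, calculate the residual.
Residual = 0.1663

The residual is the difference between the actual value and the predicted value:

Residual = y - ŷ

Step 1: Calculate predicted value
ŷ = 32.0338 + 4.9058 × 3.08
ŷ = 47.1437

Step 2: Calculate residual
Residual = 47.31 - 47.1437
Residual = 0.1663

The residual is positive, so the observed y = 47.31 sits above the regression line (the line underestimates it by 0.1663).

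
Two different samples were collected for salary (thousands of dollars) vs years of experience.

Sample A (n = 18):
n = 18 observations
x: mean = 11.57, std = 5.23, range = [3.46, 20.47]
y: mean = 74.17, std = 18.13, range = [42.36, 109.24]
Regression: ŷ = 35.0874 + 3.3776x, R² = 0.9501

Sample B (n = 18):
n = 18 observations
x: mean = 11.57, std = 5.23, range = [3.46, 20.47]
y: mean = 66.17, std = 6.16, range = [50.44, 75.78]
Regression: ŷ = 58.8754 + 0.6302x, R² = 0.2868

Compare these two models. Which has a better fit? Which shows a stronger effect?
Model A has the better fit (R² = 0.9501 vs 0.2868). Model A shows the stronger effect (|β₁| = 3.3776 vs 0.6302).

Model Comparison:

Goodness of fit (R²):
- Model A: R² = 0.9501 → 95.01% of variance in salary explained
- Model B: R² = 0.2868 → 28.68% of variance in salary explained
- 0.9501 > 0.2868 → Model A has the better fit

Strength of effect — compare |β₁|:
- Model A: β₁ = 3.3776 → predicted salary rises 3.3776 thousand dollars per additional year of experience
- Model B: β₁ = 0.6302 → predicted salary rises 0.6302 thousand dollars per additional year of experience
- |3.3776| > |0.6302| → Model A shows the stronger marginal effect

Notes:
- R² measures how tightly points cluster around the line; β₁ measures how steep the line is — they answer different questions.
- A steeper slope doesn't make a better model if the scatter around the line is large.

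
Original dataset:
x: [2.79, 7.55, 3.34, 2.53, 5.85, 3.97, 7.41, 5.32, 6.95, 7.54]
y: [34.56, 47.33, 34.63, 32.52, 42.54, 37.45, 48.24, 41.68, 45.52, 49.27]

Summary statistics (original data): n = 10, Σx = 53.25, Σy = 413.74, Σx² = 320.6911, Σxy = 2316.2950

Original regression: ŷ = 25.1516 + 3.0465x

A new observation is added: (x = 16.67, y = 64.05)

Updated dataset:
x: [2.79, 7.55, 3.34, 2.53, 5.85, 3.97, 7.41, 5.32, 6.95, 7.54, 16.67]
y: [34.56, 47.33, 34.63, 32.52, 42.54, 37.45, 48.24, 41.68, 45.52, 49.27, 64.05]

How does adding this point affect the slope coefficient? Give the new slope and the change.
New slope β₁ = 2.2512 versus 3.0465 before: a change of -0.7953 (-26.1%).

The new point has HIGH LEVERAGE: x = 16.67 is far from the original mean x̄ = 53.25/10 ≈ 5.33 (original range [2.53, 7.55]).

Step 1: Update the sums with the new point (n goes from 10 to 11)
Σx  = 53.25 + 16.67 = 69.92
Σy  = 413.74 + 64.05 = 477.79
Σx² = 320.6911 + 16.67² = 320.6911 + 277.8889 = 598.5800
Σxy = 2316.2950 + 16.67×64.05 = 2316.2950 + 1067.7135 = 3384.0085

Step 2: Recompute the slope with b₁ = (nΣxy − ΣxΣy) / (nΣx² − (Σx)²)
Numerator   = 11×3384.0085 − 69.92×477.79 = 37224.0935 − 33407.0768 = 3817.0167
Denominator = 11×598.5800 − 69.92² = 6584.3800 − 4888.8064 = 1695.5736
b₁(new) = 3817.0167 / 1695.5736 = 2.2512

(Same formula on the original sums: (10×2316.2950 − 53.25×413.74) / (10×320.6911 − 53.25²) = 1131.2950 / 371.3485 = 3.0465, matching the given fit.)

Step 3: Change in slope
Δβ₁ = 2.2512 − 3.0465 = -0.7953
Relative change = -0.7953 / 3.0465 × 100% = -26.1%
→ the slope decreases when the point is added.

A high-leverage point only changes the slope if it is off the original line; here y = 64.05 is below the original trend, so the slope decreases.
In practice: refit with and without it and report both if conclusions differ.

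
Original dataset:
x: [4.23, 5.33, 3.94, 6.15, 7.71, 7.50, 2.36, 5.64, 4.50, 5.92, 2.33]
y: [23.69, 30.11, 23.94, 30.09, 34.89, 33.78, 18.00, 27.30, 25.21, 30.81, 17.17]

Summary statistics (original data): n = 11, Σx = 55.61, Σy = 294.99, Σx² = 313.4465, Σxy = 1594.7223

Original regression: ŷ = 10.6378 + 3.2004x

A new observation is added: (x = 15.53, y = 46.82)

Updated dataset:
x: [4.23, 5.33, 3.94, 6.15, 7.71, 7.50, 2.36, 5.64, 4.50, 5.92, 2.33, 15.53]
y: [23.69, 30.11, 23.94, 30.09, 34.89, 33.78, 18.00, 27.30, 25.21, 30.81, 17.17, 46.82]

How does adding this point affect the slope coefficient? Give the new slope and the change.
Adding the point moves β₁ from 3.2004 to 2.2235, i.e. it decreases by 0.9769 (-30.5%).

The new point has HIGH LEVERAGE: x = 15.53 is far from the original mean x̄ = 55.61/11 ≈ 5.06 (original range [2.33, 7.71]).

Step 1: Update the sums with the new point (n goes from 11 to 12)
Σx  = 55.61 + 15.53 = 71.14
Σy  = 294.99 + 46.82 = 341.81
Σx² = 313.4465 + 15.53² = 313.4465 + 241.1809 = 554.6274
Σxy = 1594.7223 + 15.53×46.82 = 1594.7223 + 727.1146 = 2321.8369

Step 2: Recompute the slope with b₁ = (nΣxy − ΣxΣy) / (nΣx² − (Σx)²)
Numerator   = 12×2321.8369 − 71.14×341.81 = 27862.0428 − 24316.3634 = 3545.6794
Denominator = 12×554.6274 − 71.14² = 6655.5288 − 5060.8996 = 1594.6292
b₁(new) = 3545.6794 / 1594.6292 = 2.2235

(Same formula on the original sums: (11×1594.7223 − 55.61×294.99) / (11×313.4465 − 55.61²) = 1137.5514 / 355.4394 = 3.2004, matching the given fit.)

Step 3: Change in slope
Δβ₁ = 2.2235 − 3.2004 = -0.9769
Relative change = -0.9769 / 3.2004 × 100% = -30.5%
→ the slope decreases when the point is added.

Because the point sits below the extension of the original line at a high-leverage x, it tilts the fit down.
In practice: examine leverage (hᵢ) and Cook's distance rather than deleting it automatically; refit with and without it and report both if conclusions differ.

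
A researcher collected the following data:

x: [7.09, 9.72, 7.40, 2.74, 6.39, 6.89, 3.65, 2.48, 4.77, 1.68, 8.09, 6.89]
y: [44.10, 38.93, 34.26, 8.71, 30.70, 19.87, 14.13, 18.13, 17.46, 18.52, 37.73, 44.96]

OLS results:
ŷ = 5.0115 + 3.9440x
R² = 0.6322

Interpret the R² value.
The model explains 63.22% of the variance in y (R² = 0.6322), leaving 36.78% unexplained; the fit is moderate.

R² = 1 − SS_res/SS_tot compares the residual scatter to the total scatter of y about its mean.

Here R² = 0.6322:
- Explained: 63.22% of the variation in y
- Unexplained (residual): 100% − 63.22% = 36.78%
- Rule of thumb (below 0.3 weak; 0.3 to below 0.7 moderate; 0.7 and above strong) → moderate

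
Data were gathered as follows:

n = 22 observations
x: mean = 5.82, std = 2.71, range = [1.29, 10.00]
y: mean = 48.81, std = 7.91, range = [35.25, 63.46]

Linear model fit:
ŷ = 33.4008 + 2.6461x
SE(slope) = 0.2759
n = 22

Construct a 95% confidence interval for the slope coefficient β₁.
The 95% CI for β₁ is (2.0706, 3.2216)

Confidence interval for the slope:

The 95% CI for β₁ is: β̂₁ ± t*(α/2, n-2) × SE(β̂₁)

Step 1: Find critical t-value
- Confidence level = 0.95
- Degrees of freedom = n - 2 = 22 - 2 = 20
- t*(α/2, 20) = 2.0860

Step 2: Calculate margin of error
Margin = 2.0860 × 0.2759 = 0.5755

Step 3: Construct interval
CI = 2.6461 ± 0.5755
CI = (2.0706, 3.2216)

Interpretation: each one-unit increase in x is associated with a change in mean y of between 2.0706 and 3.2216, with 95% confidence.
The interval does not include 0, suggesting a significant linear relationship.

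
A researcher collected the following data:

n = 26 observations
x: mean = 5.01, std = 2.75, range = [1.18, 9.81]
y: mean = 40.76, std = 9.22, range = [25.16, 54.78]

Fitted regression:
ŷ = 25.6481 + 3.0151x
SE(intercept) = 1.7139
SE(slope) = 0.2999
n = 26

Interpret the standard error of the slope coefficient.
SE(β̂₁) = 0.2999 is the estimated standard deviation of the slope estimate across repeated samples; relative to β̂₁ = 3.0151 that is 9.9%, a precise estimate.

SE(β̂₁) = s / √Sxx, where s is the residual standard deviation and Sxx = Σ(x − x̄)². It is the yardstick for how far β̂₁ = 3.0151 could plausibly be from the true slope.

Relative precision:
- SE / |β̂₁| = 0.2999 / 3.0151 = 9.9%
- Rule of thumb (under 20%: precise; 20% to under 50%: moderately precise; 50% or more: imprecise) → precise

Link to the t-test: t = β̂₁ / SE(β̂₁) = 3.0151 / 0.2999 = 10.0537, the statistic for H₀: β₁ = 0.

What drives SE(β̂₁): larger n (here n = 26) → smaller SE; more residual scatter → larger SE; wider spread of x values → smaller SE.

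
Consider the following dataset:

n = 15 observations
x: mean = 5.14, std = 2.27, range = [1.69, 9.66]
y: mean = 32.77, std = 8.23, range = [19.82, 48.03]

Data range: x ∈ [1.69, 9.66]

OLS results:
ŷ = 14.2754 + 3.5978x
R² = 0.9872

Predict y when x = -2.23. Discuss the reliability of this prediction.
The equation gives ŷ = 6.2523; however x = -2.23 is 3.92 units below the observed range, so this extrapolated value should not be trusted.

Prediction calculation:
ŷ = 14.2754 + 3.5978 × (-2.23)
ŷ = 6.2523

Reliability:
- Data range: x ∈ [1.69, 9.66]
- Prediction point: x = -2.23 is 3.92 units below the observed range → this is EXTRAPOLATION, not interpolation

Why that matters here:
- The standard error of prediction grows with (x − x̄)², and x = -2.23 is far from x̄ = 5.14
- The linear relationship may not hold outside the observed range
- R² describes fit only over the sampled x values; it says nothing about behaviour beyond them

The R² = 0.9872 only validates the fit within [1.69, 9.66]; treat ŷ = 6.2523 with caution.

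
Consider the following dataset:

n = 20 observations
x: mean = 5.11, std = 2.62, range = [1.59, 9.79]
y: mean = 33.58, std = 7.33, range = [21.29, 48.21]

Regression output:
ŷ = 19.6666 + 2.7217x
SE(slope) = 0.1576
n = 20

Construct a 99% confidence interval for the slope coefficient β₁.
The 99% CI for β₁ is (2.2681, 3.1753)

Confidence interval for the slope:

The 99% CI for β₁ is: β̂₁ ± t*(α/2, n-2) × SE(β̂₁)

Step 1: Find critical t-value
- Confidence level = 0.99
- Degrees of freedom = n - 2 = 20 - 2 = 18
- t*(α/2, 18) = 2.8784

Step 2: Calculate margin of error
Margin = 2.8784 × 0.1576 = 0.4536

Step 3: Construct interval
CI = 2.7217 ± 0.4536
CI = (2.2681, 3.1753)

Interpretation: intervals built this way capture the true β₁ in 99% of repeated samples; here the plausible range for the per-unit effect of x on y is 2.2681 to 3.1753.
The interval does not include 0, suggesting a significant linear relationship.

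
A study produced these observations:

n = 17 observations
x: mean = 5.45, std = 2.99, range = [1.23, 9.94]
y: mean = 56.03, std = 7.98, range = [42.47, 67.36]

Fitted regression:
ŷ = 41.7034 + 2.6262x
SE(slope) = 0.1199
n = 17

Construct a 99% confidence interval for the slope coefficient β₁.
The 99% CI for β₁ is (2.2729, 2.9795)

Confidence interval for the slope:

The 99% CI for β₁ is: β̂₁ ± t*(α/2, n-2) × SE(β̂₁)

Step 1: Find critical t-value
- Confidence level = 0.99
- Degrees of freedom = n - 2 = 17 - 2 = 15
- t*(α/2, 15) = 2.9467

Step 2: Calculate margin of error
Margin = 2.9467 × 0.1199 = 0.3533

Step 3: Construct interval
CI = 2.6262 ± 0.3533
CI = (2.2729, 2.9795)

Interpretation: We are 99% confident that the true slope β₁ lies between 2.2729 and 2.9795.
Both endpoints are positive, so the data support a genuinely positive slope at this confidence level.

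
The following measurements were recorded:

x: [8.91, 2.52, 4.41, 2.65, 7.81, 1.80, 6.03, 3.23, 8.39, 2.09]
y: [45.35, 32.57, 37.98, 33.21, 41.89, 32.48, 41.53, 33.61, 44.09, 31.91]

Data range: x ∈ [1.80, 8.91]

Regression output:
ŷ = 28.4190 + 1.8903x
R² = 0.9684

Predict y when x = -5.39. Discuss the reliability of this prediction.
ŷ = 18.2303 (extrapolation — x = -5.39 lies outside [1.80, 8.91], so reliability is low).

Prediction calculation:
ŷ = 28.4190 + 1.8903 × (-5.39)
ŷ = 18.2303

Reliability:
- Data range: x ∈ [1.80, 8.91]
- Prediction point: x = -5.39 is 7.19 units below the observed range → this is EXTRAPOLATION, not interpolation

Why that matters here:
- Real relationships often flatten, saturate, or turn nonlinear at extremes
- The linear relationship may not hold outside the observed range
- There are no observations near this x to validate the fitted line there

Report the number if required, but flag clearly that it is an extrapolation.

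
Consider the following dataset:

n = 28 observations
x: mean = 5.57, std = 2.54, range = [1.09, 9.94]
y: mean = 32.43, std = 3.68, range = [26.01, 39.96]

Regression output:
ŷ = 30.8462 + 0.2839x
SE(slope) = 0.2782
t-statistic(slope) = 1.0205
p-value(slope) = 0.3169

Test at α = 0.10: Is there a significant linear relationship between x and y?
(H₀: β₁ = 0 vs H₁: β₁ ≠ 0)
Fail to reject H₀: p-value = 0.3169 ≥ α = 0.10. The linear relationship is not significant at the 10% level.

Hypothesis test for the slope coefficient:

H₀: β₁ = 0 (no linear relationship)
H₁: β₁ ≠ 0 (linear relationship exists)

Test statistic: t = β̂₁ / SE(β̂₁) = 0.2839 / 0.2782 = 1.0205

The p-value (0.3169) is the probability, under H₀, of a t-statistic at least as extreme as |t| = 1.0205 (two-sided, df = n − 2 = 26).

Decision rule: reject H₀ if p-value < α.
p-value = 0.3169 ≥ α = 0.10 → fail to reject H₀.

Conclusion: the linear association between x and y is not significant at the 10% level.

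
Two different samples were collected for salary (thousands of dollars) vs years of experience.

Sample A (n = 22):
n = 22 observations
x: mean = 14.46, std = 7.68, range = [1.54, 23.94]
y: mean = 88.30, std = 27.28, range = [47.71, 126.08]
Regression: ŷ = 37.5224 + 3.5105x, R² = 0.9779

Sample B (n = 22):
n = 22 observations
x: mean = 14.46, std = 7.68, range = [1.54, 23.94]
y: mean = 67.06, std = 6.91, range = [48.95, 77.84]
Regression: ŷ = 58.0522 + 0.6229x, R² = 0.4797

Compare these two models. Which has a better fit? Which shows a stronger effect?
Model A has the better fit (R² = 0.9779 vs 0.4797). Model A shows the stronger effect (|β₁| = 3.5105 vs 0.6229).

Model Comparison:

Fit — compare R²:
- Model A: R² = 0.9779 → 97.79% of variance in salary explained
- Model B: R² = 0.4797 → 47.97% of variance in salary explained
- 0.9779 > 0.4797 → Model A has the better fit

Effect size (slope magnitude):
- Model A: β₁ = 3.5105 → predicted salary rises 3.5105 thousand dollars per additional year of experience
- Model B: β₁ = 0.6229 → predicted salary rises 0.6229 thousand dollars per additional year of experience
- |3.5105| > |0.6229| → Model A shows the stronger marginal effect

Notes:
- R² measures how tightly points cluster around the line; β₁ measures how steep the line is — they answer different questions.
- The two samples could reflect different populations, time periods, or measurement quality.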